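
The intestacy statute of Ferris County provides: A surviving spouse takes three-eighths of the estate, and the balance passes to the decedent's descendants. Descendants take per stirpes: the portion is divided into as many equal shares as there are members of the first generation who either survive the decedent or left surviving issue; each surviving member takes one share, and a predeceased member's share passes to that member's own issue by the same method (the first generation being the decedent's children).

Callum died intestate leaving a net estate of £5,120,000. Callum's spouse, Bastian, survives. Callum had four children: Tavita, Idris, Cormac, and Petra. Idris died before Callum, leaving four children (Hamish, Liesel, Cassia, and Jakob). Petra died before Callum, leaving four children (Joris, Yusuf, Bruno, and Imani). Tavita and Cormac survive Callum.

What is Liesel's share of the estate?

Bastian takes three-eighths of £5,120,000 = £1,920,000. The remaining £3,200,000 passes to the descendants.
The descendants' portion (£3,200,000) is divided into 4 shares of £800,000: Tavita and Cormac each take £800,000; Idris's £800,000 share passes to Idris's issue; Petra's £800,000 share passes to Petra's issue.
Idris's share (£800,000) is divided into 4 shares of £200,000: Hamish, Liesel, Cassia, and Jakob each take £200,000.
Petra's share (£800,000) is divided into 4 shares of £200,000: Joris, Yusuf, Bruno, and Imani each take £200,000.

Liesel receives £200,000.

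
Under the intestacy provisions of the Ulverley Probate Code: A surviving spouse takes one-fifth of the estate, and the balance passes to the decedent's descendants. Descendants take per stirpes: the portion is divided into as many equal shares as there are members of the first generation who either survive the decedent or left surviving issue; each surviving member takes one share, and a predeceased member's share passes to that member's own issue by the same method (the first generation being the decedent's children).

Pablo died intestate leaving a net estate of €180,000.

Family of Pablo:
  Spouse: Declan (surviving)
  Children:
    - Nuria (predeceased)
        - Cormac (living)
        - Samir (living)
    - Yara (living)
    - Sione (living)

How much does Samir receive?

Samir receives €24,000.

Declan takes one-fifth of €180,000 = €36,000. The remaining €144,000 passes to the descendants.
The descendants' portion (€144,000) is divided into 3 shares of €48,000: Yara and Sione each take €48,000; Nuria's €48,000 share passes to Nuria's issue.
Nuria's share (€48,000) is divided into 2 shares of €24,000: Cormac and Samir each take €24,000.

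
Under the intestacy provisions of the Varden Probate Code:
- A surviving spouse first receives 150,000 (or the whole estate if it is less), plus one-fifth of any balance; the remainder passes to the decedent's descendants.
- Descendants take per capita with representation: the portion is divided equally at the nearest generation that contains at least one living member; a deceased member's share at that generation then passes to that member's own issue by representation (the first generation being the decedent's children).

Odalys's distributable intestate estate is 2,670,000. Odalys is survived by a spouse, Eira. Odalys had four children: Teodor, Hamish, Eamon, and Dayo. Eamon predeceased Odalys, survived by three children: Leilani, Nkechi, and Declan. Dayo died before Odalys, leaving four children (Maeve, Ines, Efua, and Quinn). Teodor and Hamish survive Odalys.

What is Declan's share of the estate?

Declan receives 168,000.

Eira first takes 150,000, leaving a balance of 2,520,000. Eira then takes one-fifth of the balance (504,000), for a total of 654,000. The remaining 2,016,000 passes to the descendants.
The descendants' portion (2,016,000) is divided into 4 shares of 504,000: Teodor and Hamish each take 504,000; Eamon's 504,000 share passes to Eamon's issue; Dayo's 504,000 share passes to Dayo's issue.
Eamon's share (504,000) is divided into 3 shares of 168,000: Leilani, Nkechi, and Declan each take 168,000.
Dayo's share (504,000) is divided into 4 shares of 126,000: Maeve, Ines, Efua, and Quinn each take 126,000.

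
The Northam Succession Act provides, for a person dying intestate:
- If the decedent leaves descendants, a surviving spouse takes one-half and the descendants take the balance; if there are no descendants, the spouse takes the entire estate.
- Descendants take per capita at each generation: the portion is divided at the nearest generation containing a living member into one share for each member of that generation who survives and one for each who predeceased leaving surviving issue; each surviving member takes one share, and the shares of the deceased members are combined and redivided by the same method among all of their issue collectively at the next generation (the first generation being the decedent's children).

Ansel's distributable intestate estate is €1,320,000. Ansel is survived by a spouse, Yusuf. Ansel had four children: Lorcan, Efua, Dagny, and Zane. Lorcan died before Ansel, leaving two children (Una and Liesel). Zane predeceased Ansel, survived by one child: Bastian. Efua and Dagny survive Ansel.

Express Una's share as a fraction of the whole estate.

Yusuf takes one-half of €1,320,000 = €660,000. The remaining €660,000 passes to the descendants.
The descendants' portion (€660,000) is divided at the children's generation into 4 shares of €165,000. Efua and Dagny each take €165,000. The 2 shares of the deceased (Lorcan and Zane) are combined into a pool of €330,000.
That pool (€330,000) is divided at the grandchildren's generation equally among Una, Liesel, and Bastian: €110,000 each.

Una receives 1/12 of the estate.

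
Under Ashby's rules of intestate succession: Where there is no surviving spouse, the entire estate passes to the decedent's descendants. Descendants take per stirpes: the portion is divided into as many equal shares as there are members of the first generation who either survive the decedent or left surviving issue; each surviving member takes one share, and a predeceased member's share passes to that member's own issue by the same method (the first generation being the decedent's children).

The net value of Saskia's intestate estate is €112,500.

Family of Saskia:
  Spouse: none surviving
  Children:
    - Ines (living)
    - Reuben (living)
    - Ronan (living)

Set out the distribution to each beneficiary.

The entire €112,500 passes to the descendants.
That amount (€112,500) is divided into 3 shares of €37,500: Ines, Reuben, and Ronan each take €37,500.

Ines: €37,500; Reuben: €37,500; Ronan: €37,500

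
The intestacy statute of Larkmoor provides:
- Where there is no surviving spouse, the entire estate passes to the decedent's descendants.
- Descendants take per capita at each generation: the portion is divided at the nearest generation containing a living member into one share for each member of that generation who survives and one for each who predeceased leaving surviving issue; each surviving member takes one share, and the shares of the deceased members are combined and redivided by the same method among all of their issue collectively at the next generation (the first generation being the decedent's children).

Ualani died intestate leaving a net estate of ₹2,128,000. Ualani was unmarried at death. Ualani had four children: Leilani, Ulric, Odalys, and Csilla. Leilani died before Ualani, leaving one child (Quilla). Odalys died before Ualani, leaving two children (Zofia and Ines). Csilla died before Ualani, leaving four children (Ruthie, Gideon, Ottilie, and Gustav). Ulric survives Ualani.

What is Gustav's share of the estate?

Gustav receives ₹228,000.

The entire ₹2,128,000 passes to the descendants.
That amount (₹2,128,000) is divided at the children's generation into 4 shares of ₹532,000. Ulric takes ₹532,000. The 3 shares of the deceased (Leilani, Odalys, and Csilla) are combined into a pool of ₹1,596,000.
That pool (₹1,596,000) is divided at the grandchildren's generation equally among Quilla, Zofia, Ines, Ruthie, Gideon, Ottilie, and Gustav: ₹228,000 each.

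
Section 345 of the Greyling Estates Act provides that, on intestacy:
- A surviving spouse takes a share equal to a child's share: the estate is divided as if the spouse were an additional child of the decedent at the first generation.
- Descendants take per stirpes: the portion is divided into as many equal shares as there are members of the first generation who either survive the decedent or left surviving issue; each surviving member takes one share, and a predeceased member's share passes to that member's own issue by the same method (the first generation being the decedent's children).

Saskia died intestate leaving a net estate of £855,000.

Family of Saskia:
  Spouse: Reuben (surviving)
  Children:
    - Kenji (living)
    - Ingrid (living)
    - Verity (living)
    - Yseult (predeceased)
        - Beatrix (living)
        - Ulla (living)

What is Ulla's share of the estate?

The spouse counts as an additional share at the children's level, so there are 5 primary shares of £171,000. Reuben takes one such share (£171,000).
The children's combined portion (£684,000) is divided into 4 shares of £171,000: Kenji, Ingrid, and Verity each take £171,000; Yseult's £171,000 share passes to Yseult's issue.
Yseult's share (£171,000) is divided into 2 shares of £85,500: Beatrix and Ulla each take £85,500.

Ulla receives £85,500.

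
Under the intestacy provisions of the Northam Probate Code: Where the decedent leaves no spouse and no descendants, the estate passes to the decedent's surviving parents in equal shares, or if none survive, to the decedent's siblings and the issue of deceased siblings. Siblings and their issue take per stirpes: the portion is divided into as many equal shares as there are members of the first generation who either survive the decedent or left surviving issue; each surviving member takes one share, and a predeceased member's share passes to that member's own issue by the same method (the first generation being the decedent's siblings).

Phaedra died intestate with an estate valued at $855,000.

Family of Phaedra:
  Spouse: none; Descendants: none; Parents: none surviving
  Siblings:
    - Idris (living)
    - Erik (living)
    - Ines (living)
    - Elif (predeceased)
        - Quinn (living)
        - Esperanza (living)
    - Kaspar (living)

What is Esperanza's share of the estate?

Esperanza receives $85,500.

The entire $855,000 passes to the siblings and their issue.
That amount ($855,000) is divided into 5 shares of $171,000: Idris, Erik, Ines, and Kaspar each take $171,000; Elif's $171,000 share passes to Elif's issue.
Elif's share ($171,000) is divided into 2 shares of $85,500: Quinn and Esperanza each take $85,500.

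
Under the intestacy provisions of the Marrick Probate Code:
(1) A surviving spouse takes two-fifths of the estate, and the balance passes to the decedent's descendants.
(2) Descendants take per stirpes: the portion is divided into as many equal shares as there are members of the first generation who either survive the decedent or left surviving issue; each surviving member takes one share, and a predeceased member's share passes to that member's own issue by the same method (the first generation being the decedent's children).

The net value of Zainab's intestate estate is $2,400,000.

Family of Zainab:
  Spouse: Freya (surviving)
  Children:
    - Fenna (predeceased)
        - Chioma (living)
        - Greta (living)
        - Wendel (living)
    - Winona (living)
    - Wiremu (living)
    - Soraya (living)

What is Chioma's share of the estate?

Chioma receives $120,000.

Freya takes two-fifths of $2,400,000 = $960,000. The remaining $1,440,000 passes to the descendants.
The descendants' portion ($1,440,000) is divided into 4 shares of $360,000: Winona, Wiremu, and Soraya each take $360,000; Fenna's $360,000 share passes to Fenna's issue.
Fenna's share ($360,000) is divided into 3 shares of $120,000: Chioma, Greta, and Wendel each take $120,000.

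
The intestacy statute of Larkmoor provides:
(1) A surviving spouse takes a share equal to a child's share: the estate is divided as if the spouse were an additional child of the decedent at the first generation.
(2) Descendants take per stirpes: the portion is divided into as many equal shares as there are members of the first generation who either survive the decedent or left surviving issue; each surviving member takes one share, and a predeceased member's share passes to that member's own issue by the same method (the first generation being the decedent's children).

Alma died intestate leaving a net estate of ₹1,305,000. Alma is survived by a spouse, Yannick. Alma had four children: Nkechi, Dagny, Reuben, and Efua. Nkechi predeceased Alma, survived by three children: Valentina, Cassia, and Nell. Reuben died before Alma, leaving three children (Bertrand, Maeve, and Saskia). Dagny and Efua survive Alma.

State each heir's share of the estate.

Yannick: ₹261,000; Valentina: ₹87,000; Cassia: ₹87,000; Nell: ₹87,000; Dagny: ₹261,000; Bertrand: ₹87,000; Maeve: ₹87,000; Saskia: ₹87,000; Efua: ₹261,000

The spouse counts as an additional share at the children's level, so there are 5 primary shares of ₹261,000. Yannick takes one such share (₹261,000).
The children's combined portion (₹1,044,000) is divided into 4 shares of ₹261,000: Dagny and Efua each take ₹261,000; Nkechi's ₹261,000 share passes to Nkechi's issue; Reuben's ₹261,000 share passes to Reuben's issue.
Nkechi's share (₹261,000) is divided into 3 shares of ₹87,000: Valentina, Cassia, and Nell each take ₹87,000.
Reuben's share (₹261,000) is divided into 3 shares of ₹87,000: Bertrand, Maeve, and Saskia each take ₹87,000.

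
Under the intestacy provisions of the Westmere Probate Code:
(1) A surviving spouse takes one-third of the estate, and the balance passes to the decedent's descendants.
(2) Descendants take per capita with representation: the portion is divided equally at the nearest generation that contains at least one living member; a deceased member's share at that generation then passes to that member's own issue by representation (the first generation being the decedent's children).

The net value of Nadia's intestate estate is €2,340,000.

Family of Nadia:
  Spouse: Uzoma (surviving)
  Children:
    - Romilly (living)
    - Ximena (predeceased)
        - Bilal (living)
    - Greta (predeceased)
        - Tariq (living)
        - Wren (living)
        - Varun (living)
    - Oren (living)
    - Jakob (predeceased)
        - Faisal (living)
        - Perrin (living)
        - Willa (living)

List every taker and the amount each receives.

Uzoma: €780,000; Romilly: €312,000; Bilal: €312,000; Tariq: €104,000; Wren: €104,000; Varun: €104,000; Oren: €312,000; Faisal: €104,000; Perrin: €104,000; Willa: €104,000

Uzoma takes one-third of €2,340,000 = €780,000. The remaining €1,560,000 passes to the descendants.
The descendants' portion (€1,560,000) is divided into 5 shares of €312,000: Romilly and Oren each take €312,000; Ximena's €312,000 share passes to Ximena's issue; Greta's €312,000 share passes to Greta's issue; Jakob's €312,000 share passes to Jakob's issue.
Ximena's share (€312,000) passes entirely to Bilal.
Greta's share (€312,000) is divided into 3 shares of €104,000: Tariq, Wren, and Varun each take €104,000.
Jakob's share (€312,000) is divided into 3 shares of €104,000: Faisal, Perrin, and Willa each take €104,000.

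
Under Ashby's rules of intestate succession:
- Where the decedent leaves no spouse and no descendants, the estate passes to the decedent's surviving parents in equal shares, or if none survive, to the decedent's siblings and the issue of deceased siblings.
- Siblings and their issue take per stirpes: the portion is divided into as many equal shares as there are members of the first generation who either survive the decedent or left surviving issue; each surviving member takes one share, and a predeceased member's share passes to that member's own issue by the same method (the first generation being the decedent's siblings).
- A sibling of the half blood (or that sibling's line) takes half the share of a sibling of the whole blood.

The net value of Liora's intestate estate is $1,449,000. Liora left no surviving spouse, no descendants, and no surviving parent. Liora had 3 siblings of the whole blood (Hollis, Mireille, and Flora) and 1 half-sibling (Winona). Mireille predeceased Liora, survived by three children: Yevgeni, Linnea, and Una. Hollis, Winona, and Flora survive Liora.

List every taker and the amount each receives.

The entire $1,449,000 passes to the siblings and their issue.
Counting each half-blood sibling's line as half a unit, there are 7/2 units in $1,449,000, so one unit is $414,000. Whole-blood lines (Hollis, Mireille, and Flora) take $414,000 each; half-blood lines (Winona) take $207,000 each.
Mireille's share ($414,000) is divided into 3 shares of $138,000: Yevgeni, Linnea, and Una each take $138,000.

Hollis: $414,000; Yevgeni: $138,000; Linnea: $138,000; Una: $138,000; Winona: $207,000; Flora: $414,000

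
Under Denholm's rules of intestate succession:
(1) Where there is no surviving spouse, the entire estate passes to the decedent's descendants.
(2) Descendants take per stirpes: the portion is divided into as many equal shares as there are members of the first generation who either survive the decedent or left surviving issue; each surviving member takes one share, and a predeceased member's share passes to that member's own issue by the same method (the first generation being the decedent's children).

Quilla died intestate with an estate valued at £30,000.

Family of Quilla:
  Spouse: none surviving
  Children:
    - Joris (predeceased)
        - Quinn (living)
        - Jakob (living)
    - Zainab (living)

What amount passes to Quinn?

Quinn receives £7,500.

The entire £30,000 passes to the descendants.
That amount (£30,000) is divided into 2 shares of £15,000: Zainab takes £15,000; Joris's £15,000 share passes to Joris's issue.
Joris's share (£15,000) is divided into 2 shares of £7,500: Quinn and Jakob each take £7,500.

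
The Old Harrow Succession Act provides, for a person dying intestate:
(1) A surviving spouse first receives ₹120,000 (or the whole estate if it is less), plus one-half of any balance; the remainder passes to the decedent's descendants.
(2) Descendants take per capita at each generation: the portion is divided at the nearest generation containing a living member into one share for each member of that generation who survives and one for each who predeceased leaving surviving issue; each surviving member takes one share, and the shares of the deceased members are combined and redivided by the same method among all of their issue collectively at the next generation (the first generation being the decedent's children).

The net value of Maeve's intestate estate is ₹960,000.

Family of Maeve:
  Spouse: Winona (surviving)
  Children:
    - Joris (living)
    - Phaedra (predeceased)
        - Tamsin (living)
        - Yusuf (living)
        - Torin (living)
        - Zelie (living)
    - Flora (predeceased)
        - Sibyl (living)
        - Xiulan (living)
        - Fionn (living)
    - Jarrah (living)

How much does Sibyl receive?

Sibyl receives ₹30,000.

Winona first takes ₹120,000, leaving a balance of ₹840,000. Winona then takes one-half of the balance (₹420,000), for a total of ₹540,000. The remaining ₹420,000 passes to the descendants.
The descendants' portion (₹420,000) is divided at the children's generation into 4 shares of ₹105,000. Joris and Jarrah each take ₹105,000. The 2 shares of the deceased (Phaedra and Flora) are combined into a pool of ₹210,000.
That pool (₹210,000) is divided at the grandchildren's generation equally among Tamsin, Yusuf, Torin, Zelie, Sibyl, Xiulan, and Fionn: ₹30,000 each.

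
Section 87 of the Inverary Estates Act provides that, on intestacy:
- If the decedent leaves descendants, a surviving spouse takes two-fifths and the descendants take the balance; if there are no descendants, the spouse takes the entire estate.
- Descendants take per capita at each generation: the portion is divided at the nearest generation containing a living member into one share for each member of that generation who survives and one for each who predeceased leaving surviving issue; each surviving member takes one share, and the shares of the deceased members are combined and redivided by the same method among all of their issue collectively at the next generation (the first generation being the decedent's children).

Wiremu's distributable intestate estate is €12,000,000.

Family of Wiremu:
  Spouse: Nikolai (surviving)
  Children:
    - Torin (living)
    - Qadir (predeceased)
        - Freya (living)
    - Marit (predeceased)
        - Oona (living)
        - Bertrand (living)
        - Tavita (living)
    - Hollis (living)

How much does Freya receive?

Freya receives €900,000.

Nikolai takes two-fifths of €12,000,000 = €4,800,000. The remaining €7,200,000 passes to the descendants.
The descendants' portion (€7,200,000) is divided at the children's generation into 4 shares of €1,800,000. Torin and Hollis each take €1,800,000. The 2 shares of the deceased (Qadir and Marit) are combined into a pool of €3,600,000.
That pool (€3,600,000) is divided at the grandchildren's generation equally among Freya, Oona, Bertrand, and Tavita: €900,000 each.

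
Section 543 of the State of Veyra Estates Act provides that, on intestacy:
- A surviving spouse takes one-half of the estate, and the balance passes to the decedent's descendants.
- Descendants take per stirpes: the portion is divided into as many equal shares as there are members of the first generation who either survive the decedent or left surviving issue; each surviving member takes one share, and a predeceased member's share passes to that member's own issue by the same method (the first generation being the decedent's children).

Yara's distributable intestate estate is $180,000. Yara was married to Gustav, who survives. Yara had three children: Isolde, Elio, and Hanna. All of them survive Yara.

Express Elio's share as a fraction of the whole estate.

Gustav takes one-half of $180,000 = $90,000. The remaining $90,000 passes to the descendants.
The descendants' portion ($90,000) is divided into 3 shares of $30,000: Isolde, Elio, and Hanna each take $30,000.

Elio receives 1/6 of the estate.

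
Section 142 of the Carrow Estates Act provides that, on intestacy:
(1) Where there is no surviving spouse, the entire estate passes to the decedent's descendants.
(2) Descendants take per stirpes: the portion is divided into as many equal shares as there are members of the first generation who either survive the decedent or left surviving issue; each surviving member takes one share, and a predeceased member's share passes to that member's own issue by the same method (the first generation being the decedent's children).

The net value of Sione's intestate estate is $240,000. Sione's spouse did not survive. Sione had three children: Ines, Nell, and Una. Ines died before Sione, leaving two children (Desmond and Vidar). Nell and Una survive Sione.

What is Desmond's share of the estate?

The entire $240,000 passes to the descendants.
That amount ($240,000) is divided into 3 shares of $80,000: Nell and Una each take $80,000; Ines's $80,000 share passes to Ines's issue.
Ines's share ($80,000) is divided into 2 shares of $40,000: Desmond and Vidar each take $40,000.

Desmond receives $40,000.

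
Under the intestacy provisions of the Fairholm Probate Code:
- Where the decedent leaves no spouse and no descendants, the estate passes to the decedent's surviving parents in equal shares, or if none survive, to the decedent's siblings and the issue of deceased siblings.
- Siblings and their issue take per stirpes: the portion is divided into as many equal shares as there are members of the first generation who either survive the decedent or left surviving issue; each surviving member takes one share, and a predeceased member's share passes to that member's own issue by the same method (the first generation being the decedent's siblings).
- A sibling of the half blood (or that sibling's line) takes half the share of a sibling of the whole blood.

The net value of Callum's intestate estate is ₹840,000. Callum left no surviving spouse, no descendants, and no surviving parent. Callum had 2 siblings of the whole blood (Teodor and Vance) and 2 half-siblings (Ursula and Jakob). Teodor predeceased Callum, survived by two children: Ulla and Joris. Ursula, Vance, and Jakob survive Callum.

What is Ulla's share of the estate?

The entire ₹840,000 passes to the siblings and their issue.
Counting each half-blood sibling's line as half a unit, there are 3 units in ₹840,000, so one unit is ₹280,000. Whole-blood lines (Teodor and Vance) take ₹280,000 each; half-blood lines (Ursula and Jakob) take ₹140,000 each.
Teodor's share (₹280,000) is divided into 2 shares of ₹140,000: Ulla and Joris each take ₹140,000.

Ulla receives ₹140,000.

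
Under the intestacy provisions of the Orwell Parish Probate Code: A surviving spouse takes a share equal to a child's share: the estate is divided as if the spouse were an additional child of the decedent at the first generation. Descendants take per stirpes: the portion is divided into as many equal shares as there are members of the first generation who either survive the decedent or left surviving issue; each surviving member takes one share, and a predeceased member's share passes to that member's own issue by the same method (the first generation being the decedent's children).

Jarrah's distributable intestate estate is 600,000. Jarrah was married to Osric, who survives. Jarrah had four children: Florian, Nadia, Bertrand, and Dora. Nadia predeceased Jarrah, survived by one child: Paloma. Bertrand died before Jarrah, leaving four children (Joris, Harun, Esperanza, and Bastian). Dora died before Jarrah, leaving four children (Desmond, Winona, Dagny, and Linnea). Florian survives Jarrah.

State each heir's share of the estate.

Osric: 120,000; Florian: 120,000; Paloma: 120,000; Joris: 30,000; Harun: 30,000; Esperanza: 30,000; Bastian: 30,000; Desmond: 30,000; Winona: 30,000; Dagny: 30,000; Linnea: 30,000

The spouse counts as an additional share at the children's level, so there are 5 primary shares of 120,000. Osric takes one such share (120,000).
The children's combined portion (480,000) is divided into 4 shares of 120,000: Florian takes 120,000; Nadia's 120,000 share passes to Nadia's issue; Bertrand's 120,000 share passes to Bertrand's issue; Dora's 120,000 share passes to Dora's issue.
Nadia's share (120,000) passes entirely to Paloma.
Bertrand's share (120,000) is divided into 4 shares of 30,000: Joris, Harun, Esperanza, and Bastian each take 30,000.
Dora's share (120,000) is divided into 4 shares of 30,000: Desmond, Winona, Dagny, and Linnea each take 30,000.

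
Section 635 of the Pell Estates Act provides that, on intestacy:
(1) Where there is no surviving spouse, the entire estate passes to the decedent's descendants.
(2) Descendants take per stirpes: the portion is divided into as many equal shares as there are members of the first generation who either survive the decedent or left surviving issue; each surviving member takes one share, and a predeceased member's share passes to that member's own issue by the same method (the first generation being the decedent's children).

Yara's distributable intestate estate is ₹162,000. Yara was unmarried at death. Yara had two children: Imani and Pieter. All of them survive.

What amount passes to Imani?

The entire ₹162,000 passes to the descendants.
That amount (₹162,000) is divided into 2 shares of ₹81,000: Imani and Pieter each take ₹81,000.

Imani receives ₹81,000.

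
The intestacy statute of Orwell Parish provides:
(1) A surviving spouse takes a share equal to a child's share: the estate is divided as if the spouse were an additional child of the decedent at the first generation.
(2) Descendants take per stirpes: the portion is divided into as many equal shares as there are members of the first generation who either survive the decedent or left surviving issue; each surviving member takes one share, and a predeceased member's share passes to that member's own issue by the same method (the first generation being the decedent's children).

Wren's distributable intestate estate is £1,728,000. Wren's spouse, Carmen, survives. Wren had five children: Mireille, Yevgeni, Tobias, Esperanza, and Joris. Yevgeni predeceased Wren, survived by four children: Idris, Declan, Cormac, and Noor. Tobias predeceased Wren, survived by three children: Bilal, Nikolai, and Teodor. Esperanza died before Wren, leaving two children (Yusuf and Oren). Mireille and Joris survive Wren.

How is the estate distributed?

Carmen: £288,000; Mireille: £288,000; Idris: £72,000; Declan: £72,000; Cormac: £72,000; Noor: £72,000; Bilal: £96,000; Nikolai: £96,000; Teodor: £96,000; Yusuf: £144,000; Oren: £144,000; Joris: £288,000

The spouse counts as an additional share at the children's level, so there are 6 primary shares of £288,000. Carmen takes one such share (£288,000).
The children's combined portion (£1,440,000) is divided into 5 shares of £288,000: Mireille and Joris each take £288,000; Yevgeni's £288,000 share passes to Yevgeni's issue; Tobias's £288,000 share passes to Tobias's issue; Esperanza's £288,000 share passes to Esperanza's issue.
Yevgeni's share (£288,000) is divided into 4 shares of £72,000: Idris, Declan, Cormac, and Noor each take £72,000.
Tobias's share (£288,000) is divided into 3 shares of £96,000: Bilal, Nikolai, and Teodor each take £96,000.
Esperanza's share (£288,000) is divided into 2 shares of £144,000: Yusuf and Oren each take £144,000.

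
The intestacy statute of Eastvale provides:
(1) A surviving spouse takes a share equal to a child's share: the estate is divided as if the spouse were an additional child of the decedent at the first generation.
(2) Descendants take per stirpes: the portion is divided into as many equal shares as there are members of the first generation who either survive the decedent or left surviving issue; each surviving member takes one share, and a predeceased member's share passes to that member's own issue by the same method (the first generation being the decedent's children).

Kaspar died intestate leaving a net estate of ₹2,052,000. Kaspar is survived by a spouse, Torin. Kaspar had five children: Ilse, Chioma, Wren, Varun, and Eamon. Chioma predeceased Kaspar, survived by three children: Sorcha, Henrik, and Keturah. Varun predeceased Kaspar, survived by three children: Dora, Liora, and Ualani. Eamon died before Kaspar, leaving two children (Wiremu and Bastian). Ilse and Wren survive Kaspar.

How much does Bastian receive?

Bastian receives ₹171,000.

The spouse counts as an additional share at the children's level, so there are 6 primary shares of ₹342,000. Torin takes one such share (₹342,000).
The children's combined portion (₹1,710,000) is divided into 5 shares of ₹342,000: Ilse and Wren each take ₹342,000; Chioma's ₹342,000 share passes to Chioma's issue; Varun's ₹342,000 share passes to Varun's issue; Eamon's ₹342,000 share passes to Eamon's issue.
Chioma's share (₹342,000) is divided into 3 shares of ₹114,000: Sorcha, Henrik, and Keturah each take ₹114,000.
Varun's share (₹342,000) is divided into 3 shares of ₹114,000: Dora, Liora, and Ualani each take ₹114,000.
Eamon's share (₹342,000) is divided into 2 shares of ₹171,000: Wiremu and Bastian each take ₹171,000.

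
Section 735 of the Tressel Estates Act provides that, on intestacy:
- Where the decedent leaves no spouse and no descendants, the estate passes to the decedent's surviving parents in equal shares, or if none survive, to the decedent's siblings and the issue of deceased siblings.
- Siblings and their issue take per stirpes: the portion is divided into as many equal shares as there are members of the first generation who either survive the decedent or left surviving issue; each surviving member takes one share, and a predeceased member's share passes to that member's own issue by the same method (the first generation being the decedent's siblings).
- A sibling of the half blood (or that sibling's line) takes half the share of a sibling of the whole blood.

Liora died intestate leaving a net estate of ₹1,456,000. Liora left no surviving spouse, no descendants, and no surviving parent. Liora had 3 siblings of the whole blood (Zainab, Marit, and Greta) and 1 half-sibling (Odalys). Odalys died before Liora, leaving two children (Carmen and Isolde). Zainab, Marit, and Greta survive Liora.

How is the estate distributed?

Carmen: ₹104,000; Isolde: ₹104,000; Zainab: ₹416,000; Marit: ₹416,000; Greta: ₹416,000

The entire ₹1,456,000 passes to the siblings and their issue.
Counting each half-blood sibling's line as half a unit, there are 7/2 units in ₹1,456,000, so one unit is ₹416,000. Whole-blood lines (Zainab, Marit, and Greta) take ₹416,000 each; half-blood lines (Odalys) take ₹208,000 each.
Odalys's share (₹208,000) is divided into 2 shares of ₹104,000: Carmen and Isolde each take ₹104,000.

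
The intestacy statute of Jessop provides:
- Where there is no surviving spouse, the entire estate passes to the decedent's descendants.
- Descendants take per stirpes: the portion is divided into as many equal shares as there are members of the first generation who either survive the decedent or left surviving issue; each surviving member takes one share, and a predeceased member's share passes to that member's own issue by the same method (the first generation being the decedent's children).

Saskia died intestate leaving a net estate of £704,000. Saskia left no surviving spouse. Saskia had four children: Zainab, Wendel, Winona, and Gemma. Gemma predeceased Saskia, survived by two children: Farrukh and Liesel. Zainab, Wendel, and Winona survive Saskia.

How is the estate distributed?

Zainab: £176,000; Wendel: £176,000; Winona: £176,000; Farrukh: £88,000; Liesel: £88,000

The entire £704,000 passes to the descendants.
That amount (£704,000) is divided into 4 shares of £176,000: Zainab, Wendel, and Winona each take £176,000; Gemma's £176,000 share passes to Gemma's issue.
Gemma's share (£176,000) is divided into 2 shares of £88,000: Farrukh and Liesel each take £88,000.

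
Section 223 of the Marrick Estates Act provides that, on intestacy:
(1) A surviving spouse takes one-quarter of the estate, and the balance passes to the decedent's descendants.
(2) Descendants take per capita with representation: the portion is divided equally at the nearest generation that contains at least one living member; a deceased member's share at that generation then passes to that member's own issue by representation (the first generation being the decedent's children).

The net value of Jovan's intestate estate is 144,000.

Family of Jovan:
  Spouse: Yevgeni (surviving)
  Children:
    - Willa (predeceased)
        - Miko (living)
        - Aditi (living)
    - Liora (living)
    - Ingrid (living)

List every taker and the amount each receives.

Yevgeni: 36,000; Miko: 18,000; Aditi: 18,000; Liora: 36,000; Ingrid: 36,000

Yevgeni takes one-quarter of 144,000 = 36,000. The remaining 108,000 passes to the descendants.
The descendants' portion (108,000) is divided into 3 shares of 36,000: Liora and Ingrid each take 36,000; Willa's 36,000 share passes to Willa's issue.
Willa's share (36,000) is divided into 2 shares of 18,000: Miko and Aditi each take 18,000.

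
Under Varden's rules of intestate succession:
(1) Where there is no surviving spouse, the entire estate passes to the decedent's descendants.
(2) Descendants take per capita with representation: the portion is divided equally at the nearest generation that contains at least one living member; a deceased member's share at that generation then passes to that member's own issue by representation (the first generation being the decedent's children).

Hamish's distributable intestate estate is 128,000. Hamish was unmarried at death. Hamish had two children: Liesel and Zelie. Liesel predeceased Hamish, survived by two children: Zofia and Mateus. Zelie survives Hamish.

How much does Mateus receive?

Mateus receives 32,000.

The entire 128,000 passes to the descendants.
That amount (128,000) is divided into 2 shares of 64,000: Zelie takes 64,000; Liesel's 64,000 share passes to Liesel's issue.
Liesel's share (64,000) is divided into 2 shares of 32,000: Zofia and Mateus each take 32,000.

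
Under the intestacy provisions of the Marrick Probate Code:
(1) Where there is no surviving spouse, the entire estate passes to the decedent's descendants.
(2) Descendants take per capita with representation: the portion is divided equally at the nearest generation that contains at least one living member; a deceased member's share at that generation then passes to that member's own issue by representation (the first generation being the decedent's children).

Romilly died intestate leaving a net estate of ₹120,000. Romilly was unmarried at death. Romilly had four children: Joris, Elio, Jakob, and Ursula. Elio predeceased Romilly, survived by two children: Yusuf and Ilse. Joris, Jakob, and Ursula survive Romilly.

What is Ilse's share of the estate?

The entire ₹120,000 passes to the descendants.
That amount (₹120,000) is divided into 4 shares of ₹30,000: Joris, Jakob, and Ursula each take ₹30,000; Elio's ₹30,000 share passes to Elio's issue.
Elio's share (₹30,000) is divided into 2 shares of ₹15,000: Yusuf and Ilse each take ₹15,000.

Ilse receives ₹15,000.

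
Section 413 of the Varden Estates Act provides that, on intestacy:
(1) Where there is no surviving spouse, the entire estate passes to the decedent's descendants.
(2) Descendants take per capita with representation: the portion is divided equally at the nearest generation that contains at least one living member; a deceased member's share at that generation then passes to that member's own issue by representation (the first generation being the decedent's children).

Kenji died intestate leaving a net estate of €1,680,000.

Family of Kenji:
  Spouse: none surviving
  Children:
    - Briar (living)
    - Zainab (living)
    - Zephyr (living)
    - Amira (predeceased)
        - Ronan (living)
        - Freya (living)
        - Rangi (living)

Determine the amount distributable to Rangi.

The entire €1,680,000 passes to the descendants.
That amount (€1,680,000) is divided into 4 shares of €420,000: Briar, Zainab, and Zephyr each take €420,000; Amira's €420,000 share passes to Amira's issue.
Amira's share (€420,000) is divided into 3 shares of €140,000: Ronan, Freya, and Rangi each take €140,000.

Rangi receives €140,000.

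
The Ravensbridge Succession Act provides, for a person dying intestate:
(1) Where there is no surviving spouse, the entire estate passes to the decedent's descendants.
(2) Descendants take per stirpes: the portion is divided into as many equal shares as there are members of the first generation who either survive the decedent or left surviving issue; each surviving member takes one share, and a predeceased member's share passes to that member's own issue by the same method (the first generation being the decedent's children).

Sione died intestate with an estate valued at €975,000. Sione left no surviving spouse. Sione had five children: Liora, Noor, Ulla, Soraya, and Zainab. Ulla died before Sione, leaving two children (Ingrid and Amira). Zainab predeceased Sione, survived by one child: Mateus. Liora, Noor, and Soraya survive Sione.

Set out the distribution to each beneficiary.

Liora: €195,000; Noor: €195,000; Ingrid: €97,500; Amira: €97,500; Soraya: €195,000; Mateus: €195,000

The entire €975,000 passes to the descendants.
That amount (€975,000) is divided into 5 shares of €195,000: Liora, Noor, and Soraya each take €195,000; Ulla's €195,000 share passes to Ulla's issue; Zainab's €195,000 share passes to Zainab's issue.
Ulla's share (€195,000) is divided into 2 shares of €97,500: Ingrid and Amira each take €97,500.
Zainab's share (€195,000) passes entirely to Mateus.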